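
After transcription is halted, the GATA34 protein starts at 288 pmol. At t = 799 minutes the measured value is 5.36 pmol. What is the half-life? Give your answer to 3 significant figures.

139 minutes

A/A₀ = 5.36/288 ≈ 0.018611.
n = log₂(53.731) ≈ 5.7477 half-lives elapsed in 799 minutes.
t½ = 799/5.7477 ≈ 139.01 minutes.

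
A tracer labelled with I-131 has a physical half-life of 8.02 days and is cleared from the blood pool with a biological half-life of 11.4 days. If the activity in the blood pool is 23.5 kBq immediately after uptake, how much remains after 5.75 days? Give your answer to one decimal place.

1/t_eff = 1/t_phys + 1/t_biol = 1/8.02 + 1/11.4 = 0.21241 per day.
t_eff = 8.02 × 11.4 / (8.02 + 11.4) ≈ 4.7079 days.
Remaining = 23.5 × (1/2)^(5.75/4.7079) = 23.5 × (1/2)^1.2213 ≈ 10.079 kBq.

10.1 kBq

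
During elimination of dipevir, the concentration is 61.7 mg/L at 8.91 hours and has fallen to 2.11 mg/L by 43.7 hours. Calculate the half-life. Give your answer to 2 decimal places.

7.14 hours

Over Δt = 43.7 − 8.91 = 34.79 hours, the level fell by a factor of 61.7/2.11 ≈ 29.242.
n = log₂(29.242) ≈ 4.87 half-lives, so t½ = 34.79/4.87 ≈ 7.1438 hours.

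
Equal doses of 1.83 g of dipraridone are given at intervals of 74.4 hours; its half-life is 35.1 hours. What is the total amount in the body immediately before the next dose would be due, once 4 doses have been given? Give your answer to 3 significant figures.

The 4 doses were given 297.6, 223.2, 148.8, 74.4 hours ago.
Total = 1.83·(1/2)^(297.6/35.1) + 1.83·(1/2)^(223.2/35.1) + 1.83·(1/2)^(148.8/35.1) + 1.83·(1/2)^(74.4/35.1)
      = 0.0051301 + 0.022295 + 0.096892 + 0.42109 ≈ 0.5454 g.

0.545 g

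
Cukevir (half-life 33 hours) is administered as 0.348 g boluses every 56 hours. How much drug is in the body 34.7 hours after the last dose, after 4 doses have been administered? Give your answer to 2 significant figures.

0.24 g

The 4 doses were given 202.7, 146.7, 90.7, 34.7 hours ago.
Total = 0.348·(1/2)^(202.7/33) + 0.348·(1/2)^(146.7/33) + 0.348·(1/2)^(90.7/33) + 0.348·(1/2)^(34.7/33)
      = 0.0049264 + 0.015972 + 0.051785 + 0.1679 ≈ 0.24058 g.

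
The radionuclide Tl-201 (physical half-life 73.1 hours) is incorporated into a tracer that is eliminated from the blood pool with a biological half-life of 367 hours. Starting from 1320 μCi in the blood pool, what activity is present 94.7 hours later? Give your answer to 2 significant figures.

1/t_eff = 1/t_phys + 1/t_biol = 1/73.1 + 1/367 = 0.016405 per hour.
t_eff = 73.1 × 367 / (73.1 + 367) ≈ 60.958 hours.
Remaining = 1320 × (1/2)^(94.7/60.958) = 1320 × (1/2)^1.5535 ≈ 449.69 μCi.

450 μCi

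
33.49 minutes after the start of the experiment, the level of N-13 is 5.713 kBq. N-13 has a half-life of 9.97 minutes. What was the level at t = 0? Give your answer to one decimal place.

Number of half-lives elapsed: n = 33.49/9.97 ≈ 3.3591.
A₀ = A × 2^n = 5.713 × 2^3.3591 = 5.713 × 10.261 ≈ 58.62 kBq.

58.6 kBq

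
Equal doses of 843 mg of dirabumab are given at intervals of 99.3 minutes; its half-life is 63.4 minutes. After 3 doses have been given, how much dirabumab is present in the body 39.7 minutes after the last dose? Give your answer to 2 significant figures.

The 3 doses were given 238.3, 139, 39.7 minutes ago.
Total = 843·(1/2)^(238.3/63.4) + 843·(1/2)^(139/63.4) + 843·(1/2)^(39.7/63.4)
      = 62.281 + 184.43 + 546.17 ≈ 792.88 mg.

790 mg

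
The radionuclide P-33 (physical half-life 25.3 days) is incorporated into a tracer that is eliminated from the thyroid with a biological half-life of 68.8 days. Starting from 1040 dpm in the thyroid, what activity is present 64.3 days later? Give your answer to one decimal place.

93.5 dpm

1/t_eff = 1/t_phys + 1/t_biol = 1/25.3 + 1/68.8 = 0.054061 per day.
t_eff = 25.3 × 68.8 / (25.3 + 68.8) ≈ 18.498 days.
Remaining = 1040 × (1/2)^(64.3/18.498) = 1040 × (1/2)^3.4761 ≈ 93.46 dpm.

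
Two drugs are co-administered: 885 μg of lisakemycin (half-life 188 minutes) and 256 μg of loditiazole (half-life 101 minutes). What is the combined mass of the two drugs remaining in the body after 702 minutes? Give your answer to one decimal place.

lisakemycin: 885 × (1/2)^(702/188) = 885 × (1/2)^3.734 ≈ 66.51 μg.
loditiazole: 256 × (1/2)^(702/101) = 256 × (1/2)^6.9505 ≈ 2.0698 μg.
Total = 66.51 + 2.0698 ≈ 68.579 μg.

68.6 μg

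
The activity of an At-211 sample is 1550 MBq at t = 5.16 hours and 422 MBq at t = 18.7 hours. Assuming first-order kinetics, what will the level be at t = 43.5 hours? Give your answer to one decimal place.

Over Δt = 18.7 − 5.16 = 13.54 hours, the level fell by a factor of 1550/422 ≈ 3.673.
n = log₂(3.673) ≈ 1.877 half-lives, so t½ = 13.54/1.877 ≈ 7.2138 hours.
From t = 18.7 to t = 43.5: 422 × (1/2)^((43.5−18.7)/7.2138) ≈ 38.942 MBq.

38.9 MBq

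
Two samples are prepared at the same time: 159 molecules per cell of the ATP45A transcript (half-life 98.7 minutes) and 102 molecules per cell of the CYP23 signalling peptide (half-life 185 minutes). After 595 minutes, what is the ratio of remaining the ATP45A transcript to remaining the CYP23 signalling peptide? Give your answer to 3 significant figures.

0.222

ATP45A transcript: 159 × (1/2)^(595/98.7) = 159 × (1/2)^6.0284 ≈ 2.436 molecules per cell.
CYP23 signalling peptide: 102 × (1/2)^(595/185) = 102 × (1/2)^3.2162 ≈ 10.975 molecules per cell.
Ratio ≈ 2.436 / 10.975 ≈ 0.22195.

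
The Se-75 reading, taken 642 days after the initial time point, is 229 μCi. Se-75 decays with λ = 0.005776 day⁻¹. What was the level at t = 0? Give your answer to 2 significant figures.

t½ = ln 2 / λ = 0.69315 / 0.005776 ≈ 120 days.
Number of half-lives elapsed: n = 642/120 ≈ 5.3498.
A₀ = A × 2^n = 229 × 2^5.3498 = 229 × 40.78 ≈ 9338.6 μCi.

9300 μCi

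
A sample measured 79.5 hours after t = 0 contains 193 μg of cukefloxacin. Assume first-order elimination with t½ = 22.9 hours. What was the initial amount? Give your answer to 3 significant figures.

2140 μg

Number of half-lives elapsed: n = 79.5/22.9 ≈ 3.4716.
A₀ = A × 2^n = 193 × 2^3.4716 = 193 × 11.093 ≈ 2141 μg.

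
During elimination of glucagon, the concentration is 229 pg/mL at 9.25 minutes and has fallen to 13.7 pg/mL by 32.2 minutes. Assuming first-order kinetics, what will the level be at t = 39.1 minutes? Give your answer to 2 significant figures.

5.9 pg/mL

Over Δt = 32.2 − 9.25 = 22.95 minutes, the level fell by a factor of 229/13.7 ≈ 16.715.
n = log₂(16.715) ≈ 4.0631 half-lives, so t½ = 22.95/4.0631 ≈ 5.6484 minutes.
From t = 32.2 to t = 39.1: 13.7 × (1/2)^((39.1−32.2)/5.6484) ≈ 5.8747 pg/mL.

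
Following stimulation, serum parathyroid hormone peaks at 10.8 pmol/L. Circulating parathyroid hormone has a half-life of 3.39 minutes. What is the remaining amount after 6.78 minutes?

Elapsed time is 2 half-lives (6.78/3.39).
Each half-life halves the amount: 10.8 × (1/2)^2 = 10.8/4 = 2.7 pmol/L.

2.7 pmol/L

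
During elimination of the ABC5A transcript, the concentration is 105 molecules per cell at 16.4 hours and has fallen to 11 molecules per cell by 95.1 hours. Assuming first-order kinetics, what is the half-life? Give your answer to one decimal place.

Over Δt = 95.1 − 16.4 = 78.7 hours, the level fell by a factor of 105/11 ≈ 9.5455.
n = log₂(9.5455) ≈ 3.2548 half-lives, so t½ = 78.7/3.2548 ≈ 24.18 hours.

24.2 hours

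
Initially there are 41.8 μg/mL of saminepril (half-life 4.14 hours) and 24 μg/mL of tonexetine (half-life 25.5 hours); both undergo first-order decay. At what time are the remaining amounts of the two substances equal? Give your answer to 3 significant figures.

Set 41.8·(1/2)^(t/4.14) = 24·(1/2)^(t/25.5).
Taking log₂: log₂(41.8/24) = t·(1/4.14 − 1/25.5).
log₂(1.7417) = 0.80047; 1/4.14 − 1/25.5 = 0.20233.
t = 0.80047 / 0.20233 ≈ 3.9562 hours.

3.96 hours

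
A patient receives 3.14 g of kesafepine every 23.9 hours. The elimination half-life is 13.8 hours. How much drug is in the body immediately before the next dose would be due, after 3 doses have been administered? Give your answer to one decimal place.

The 3 doses were given 71.7, 47.8, 23.9 hours ago.
Total = 3.14·(1/2)^(71.7/13.8) + 3.14·(1/2)^(47.8/13.8) + 3.14·(1/2)^(23.9/13.8)
      = 0.085681 + 0.2846 + 0.94532 ≈ 1.3156 g.

1.3 g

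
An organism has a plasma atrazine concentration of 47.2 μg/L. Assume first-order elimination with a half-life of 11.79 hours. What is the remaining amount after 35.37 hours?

5.9 μg/L

Elapsed time is 3 half-lives (35.37/11.79).
Each half-life halves the amount: 47.2 × (1/2)^3 = 47.2/8 = 5.9 μg/L.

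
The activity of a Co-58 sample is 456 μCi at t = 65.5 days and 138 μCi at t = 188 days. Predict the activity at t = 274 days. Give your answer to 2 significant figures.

60 μCi

Over Δt = 188 − 65.5 = 122.5 days, the level fell by a factor of 456/138 ≈ 3.3043.
n = log₂(3.3043) ≈ 1.7244 half-lives, so t½ = 122.5/1.7244 ≈ 71.041 days.
From t = 188 to t = 274: 138 × (1/2)^((274−188)/71.041) ≈ 59.629 μCi.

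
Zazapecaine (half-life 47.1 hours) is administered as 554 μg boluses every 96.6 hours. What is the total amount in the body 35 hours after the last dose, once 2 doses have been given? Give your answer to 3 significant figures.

The 2 doses were given 131.6, 35 hours ago.
Total = 554·(1/2)^(131.6/47.1) + 554·(1/2)^(35/47.1)
      = 79.876 + 330.99 ≈ 410.87 μg.

411 μg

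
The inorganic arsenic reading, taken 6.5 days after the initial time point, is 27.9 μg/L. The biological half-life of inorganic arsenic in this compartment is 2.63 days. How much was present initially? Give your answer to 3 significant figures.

Number of half-lives elapsed: n = 6.5/2.63 ≈ 2.4715.
A₀ = A × 2^n = 27.9 × 2^2.4715 = 27.9 × 5.5461 ≈ 154.74 μg/L.

155 μg/L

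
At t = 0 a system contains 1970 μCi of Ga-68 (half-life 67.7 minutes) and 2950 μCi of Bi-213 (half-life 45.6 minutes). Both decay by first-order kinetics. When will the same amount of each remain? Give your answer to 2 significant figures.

81 minutes

Set 1970·(1/2)^(t/67.7) = 2950·(1/2)^(t/45.6).
Taking log₂: log₂(1970/2950) = t·(1/67.7 − 1/45.6).
log₂(0.6678) = -0.58252; 1/67.7 − 1/45.6 = -0.0071588.
t = -0.58252 / -0.0071588 ≈ 81.371 minutes.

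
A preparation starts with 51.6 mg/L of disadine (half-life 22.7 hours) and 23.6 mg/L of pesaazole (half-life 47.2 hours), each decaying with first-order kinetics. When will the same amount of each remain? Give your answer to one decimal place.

Set 51.6·(1/2)^(t/22.7) = 23.6·(1/2)^(t/47.2).
Taking log₂: log₂(51.6/23.6) = t·(1/22.7 − 1/47.2).
log₂(2.1864) = 1.1286; 1/22.7 − 1/47.2 = 0.022866.
t = 1.1286 / 0.022866 ≈ 49.356 hours.

49.4 hours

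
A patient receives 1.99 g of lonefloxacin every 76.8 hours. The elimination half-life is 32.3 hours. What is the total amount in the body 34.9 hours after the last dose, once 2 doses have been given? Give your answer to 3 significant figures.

The 2 doses were given 111.7, 34.9 hours ago.
Total = 1.99·(1/2)^(111.7/32.3) + 1.99·(1/2)^(34.9/32.3)
      = 0.18106 + 0.941 ≈ 1.1221 g.

1.12 g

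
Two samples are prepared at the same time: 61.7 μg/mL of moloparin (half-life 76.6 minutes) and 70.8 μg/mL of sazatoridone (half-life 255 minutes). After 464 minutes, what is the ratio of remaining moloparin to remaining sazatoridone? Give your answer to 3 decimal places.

0.046

moloparin: 61.7 × (1/2)^(464/76.6) = 61.7 × (1/2)^6.0574 ≈ 0.92643 μg/mL.
sazatoridone: 70.8 × (1/2)^(464/255) = 70.8 × (1/2)^1.8196 ≈ 20.057 μg/mL.
Ratio ≈ 0.92643 / 20.057 ≈ 0.046189.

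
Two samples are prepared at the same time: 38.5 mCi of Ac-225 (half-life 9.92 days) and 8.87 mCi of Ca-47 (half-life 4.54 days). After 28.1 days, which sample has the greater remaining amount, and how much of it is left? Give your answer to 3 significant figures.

Ac-225, 5.40 mCi

Ac-225: 38.5 × (1/2)^2.8327 ≈ 5.4044 mCi.
Ca-47: 8.87 × (1/2)^6.1894 ≈ 0.12154 mCi.
Ac-225 has more remaining, at ≈ 5.4044 mCi.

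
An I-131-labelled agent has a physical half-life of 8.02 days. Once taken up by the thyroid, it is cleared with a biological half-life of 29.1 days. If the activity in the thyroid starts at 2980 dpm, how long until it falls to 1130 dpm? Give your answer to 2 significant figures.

8.8 days

1/t_eff = 1/t_phys + 1/t_biol = 1/8.02 + 1/29.1 = 0.15905 per day.
t_eff = 8.02 × 29.1 / (8.02 + 29.1) ≈ 6.2872 days.
n = log₂(2980/1130) ≈ 1.399; t = 1.399 × 6.2872 ≈ 8.7958 days.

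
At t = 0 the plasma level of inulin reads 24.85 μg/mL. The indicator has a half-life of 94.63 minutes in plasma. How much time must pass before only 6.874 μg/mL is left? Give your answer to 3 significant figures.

175 minutes

Fraction remaining = 6.874/24.85 ≈ 0.27662.
n = log₂(24.85/6.874) = ln(3.6151)/ln 2 ≈ 1.854 half-lives.
t = n × t½ = 1.854 × 94.63 ≈ 175.45 minutes.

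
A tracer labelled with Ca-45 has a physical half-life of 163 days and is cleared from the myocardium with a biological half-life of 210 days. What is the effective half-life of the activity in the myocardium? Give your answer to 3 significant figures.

91.8 days

1/t_eff = 1/t_phys + 1/t_biol = 1/163 + 1/210 = 0.010897 per day.
t_eff = 163 × 210 / (163 + 210) ≈ 91.769 days.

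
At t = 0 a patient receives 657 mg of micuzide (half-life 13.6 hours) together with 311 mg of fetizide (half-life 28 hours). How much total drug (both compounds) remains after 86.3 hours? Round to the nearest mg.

45 mg

micuzide: 657 × (1/2)^(86.3/13.6) = 657 × (1/2)^6.3456 ≈ 8.0789 mg.
fetizide: 311 × (1/2)^(86.3/28) = 311 × (1/2)^3.0821 ≈ 36.723 mg.
Total = 8.0789 + 36.723 ≈ 44.802 mg.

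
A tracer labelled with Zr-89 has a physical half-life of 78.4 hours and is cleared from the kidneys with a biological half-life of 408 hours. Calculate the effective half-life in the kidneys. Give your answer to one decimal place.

65.8 hours

1/t_eff = 1/t_phys + 1/t_biol = 1/78.4 + 1/408 = 0.015206 per hour.
t_eff = 78.4 × 408 / (78.4 + 408) ≈ 65.763 hours.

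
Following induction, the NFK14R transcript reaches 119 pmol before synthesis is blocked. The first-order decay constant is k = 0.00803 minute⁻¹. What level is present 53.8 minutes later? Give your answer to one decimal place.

t½ = ln 2 / k = 0.69315 / 0.00803 ≈ 86.32 minutes.
Number of half-lives: n = 53.8/86.32 ≈ 0.62326.
Remaining = 119 × (1/2)^0.62326 = 119 × 0.6492 ≈ 77.255 pmol.

77.3 pmol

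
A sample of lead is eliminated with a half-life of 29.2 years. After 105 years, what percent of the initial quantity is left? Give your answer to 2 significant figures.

8.3%

n = 105/29.2 ≈ 3.5959 half-lives.
Fraction remaining = (1/2)^3.5959 ≈ 0.082704, i.e. 8.2704%.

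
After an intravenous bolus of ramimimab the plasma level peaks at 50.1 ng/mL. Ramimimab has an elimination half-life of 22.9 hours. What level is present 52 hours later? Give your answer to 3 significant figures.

Number of half-lives: n = 52/22.9 ≈ 2.2707.
Remaining = 50.1 × (1/2)^2.2707 = 50.1 × 0.20722 ≈ 10.382 ng/mL.

10.4 ng/mL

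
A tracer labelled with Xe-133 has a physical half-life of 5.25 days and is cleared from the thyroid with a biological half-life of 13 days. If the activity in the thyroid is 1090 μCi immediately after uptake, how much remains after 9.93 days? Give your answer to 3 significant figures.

1/t_eff = 1/t_phys + 1/t_biol = 1/5.25 + 1/13 = 0.2674 per day.
t_eff = 5.25 × 13 / (5.25 + 13) ≈ 3.7397 days.
Remaining = 1090 × (1/2)^(9.93/3.7397) = 1090 × (1/2)^2.6553 ≈ 173.03 μCi.

173 μCi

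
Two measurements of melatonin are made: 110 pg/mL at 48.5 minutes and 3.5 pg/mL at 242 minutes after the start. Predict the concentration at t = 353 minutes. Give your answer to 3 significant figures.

0.484 pg/mL

Over Δt = 242 − 48.5 = 193.5 minutes, the level fell by a factor of 110/3.5 ≈ 31.429.
n = log₂(31.429) ≈ 4.974 half-lives, so t½ = 193.5/4.974 ≈ 38.902 minutes.
From t = 242 to t = 353: 3.5 × (1/2)^((353−242)/38.902) ≈ 0.48433 pg/mL.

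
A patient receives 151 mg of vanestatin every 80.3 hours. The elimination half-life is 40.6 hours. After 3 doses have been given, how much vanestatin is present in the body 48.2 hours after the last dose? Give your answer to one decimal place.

87.4 mg

The 3 doses were given 208.8, 128.5, 48.2 hours ago.
Total = 151·(1/2)^(208.8/40.6) + 151·(1/2)^(128.5/40.6) + 151·(1/2)^(48.2/40.6)
      = 4.2739 + 16.835 + 66.313 ≈ 87.421 mg.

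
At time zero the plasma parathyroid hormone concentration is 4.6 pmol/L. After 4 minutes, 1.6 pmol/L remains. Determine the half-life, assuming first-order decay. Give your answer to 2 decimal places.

2.63 minutes

A/A₀ = 1.6/4.6 ≈ 0.34783.
n = log₂(2.875) ≈ 1.5236 half-lives elapsed in 4 minutes.
t½ = 4/1.5236 ≈ 2.6254 minutes.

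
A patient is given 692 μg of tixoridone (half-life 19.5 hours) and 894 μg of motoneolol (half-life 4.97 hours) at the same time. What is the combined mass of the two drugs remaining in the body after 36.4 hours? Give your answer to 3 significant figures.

195 μg

tixoridone: 692 × (1/2)^(36.4/19.5) = 692 × (1/2)^1.8667 ≈ 189.75 μg.
motoneolol: 894 × (1/2)^(36.4/4.97) = 894 × (1/2)^7.3239 ≈ 5.5797 μg.
Total = 189.75 + 5.5797 ≈ 195.33 μg.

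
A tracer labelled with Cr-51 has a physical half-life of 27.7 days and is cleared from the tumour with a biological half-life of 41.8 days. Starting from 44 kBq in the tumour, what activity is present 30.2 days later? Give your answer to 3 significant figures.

12.5 kBq

1/t_eff = 1/t_phys + 1/t_biol = 1/27.7 + 1/41.8 = 0.060025 per day.
t_eff = 27.7 × 41.8 / (27.7 + 41.8) ≈ 16.66 days.
Remaining = 44 × (1/2)^(30.2/16.66) = 44 × (1/2)^1.8127 ≈ 12.525 kBq.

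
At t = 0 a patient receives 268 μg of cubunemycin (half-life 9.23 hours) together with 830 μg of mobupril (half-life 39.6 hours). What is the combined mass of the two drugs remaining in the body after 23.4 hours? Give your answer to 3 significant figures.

597 μg

cubunemycin: 268 × (1/2)^(23.4/9.23) = 268 × (1/2)^2.5352 ≈ 46.234 μg.
mobupril: 830 × (1/2)^(23.4/39.6) = 830 × (1/2)^0.59091 ≈ 551.06 μg.
Total = 46.234 + 551.06 ≈ 597.29 μg.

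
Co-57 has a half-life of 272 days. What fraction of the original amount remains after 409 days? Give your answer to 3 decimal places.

n = 409/272 ≈ 1.5037 half-lives.
Fraction remaining = (1/2)^1.5037 ≈ 0.35265.

0.353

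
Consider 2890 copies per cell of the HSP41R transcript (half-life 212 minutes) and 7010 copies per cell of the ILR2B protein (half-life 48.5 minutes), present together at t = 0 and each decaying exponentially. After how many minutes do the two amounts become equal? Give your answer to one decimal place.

80.4 minutes

Set 2890·(1/2)^(t/212) = 7010·(1/2)^(t/48.5).
Taking log₂: log₂(2890/7010) = t·(1/212 − 1/48.5).
log₂(0.41227) = -1.2783; 1/212 − 1/48.5 = -0.015902.
t = -1.2783 / -0.015902 ≈ 80.391 minutes.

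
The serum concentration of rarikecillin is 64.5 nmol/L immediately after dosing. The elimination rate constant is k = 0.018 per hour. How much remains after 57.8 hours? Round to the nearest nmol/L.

t½ = ln 2 / k = 0.69315 / 0.018 ≈ 38.508 hours.
Number of half-lives: n = 57.8/38.508 ≈ 1.501.
Remaining = 64.5 × (1/2)^1.501 = 64.5 × 0.35331 ≈ 22.789 nmol/L.

23 nmol/L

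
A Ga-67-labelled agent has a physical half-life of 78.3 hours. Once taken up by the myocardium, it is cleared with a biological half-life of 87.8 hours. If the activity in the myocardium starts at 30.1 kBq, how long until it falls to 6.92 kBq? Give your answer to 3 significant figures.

87.8 hours

1/t_eff = 1/t_phys + 1/t_biol = 1/78.3 + 1/87.8 = 0.024161 per hour.
t_eff = 78.3 × 87.8 / (78.3 + 87.8) ≈ 41.389 hours.
n = log₂(30.1/6.92) ≈ 2.1209; t = 2.1209 × 41.389 ≈ 87.783 hours.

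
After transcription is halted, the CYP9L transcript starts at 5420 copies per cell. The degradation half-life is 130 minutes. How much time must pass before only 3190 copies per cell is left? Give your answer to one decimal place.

Fraction remaining = 3190/5420 ≈ 0.58856.
n = log₂(5420/3190) = ln(1.6991)/ln 2 ≈ 0.76474 half-lives.
t = n × t½ = 0.76474 × 130 ≈ 99.416 minutes.

99.4 minutes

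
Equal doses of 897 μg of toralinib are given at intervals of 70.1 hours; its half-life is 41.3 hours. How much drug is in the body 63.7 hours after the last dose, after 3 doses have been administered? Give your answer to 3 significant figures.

432 μg

The 3 doses were given 203.9, 133.8, 63.7 hours ago.
Total = 897·(1/2)^(203.9/41.3) + 897·(1/2)^(133.8/41.3) + 897·(1/2)^(63.7/41.3)
      = 29.282 + 94.96 + 307.96 ≈ 432.2 μg.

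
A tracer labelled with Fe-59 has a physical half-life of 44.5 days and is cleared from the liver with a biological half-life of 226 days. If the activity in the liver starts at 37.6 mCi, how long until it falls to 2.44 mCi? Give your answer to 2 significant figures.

150 days

1/t_eff = 1/t_phys + 1/t_biol = 1/44.5 + 1/226 = 0.026897 per day.
t_eff = 44.5 × 226 / (44.5 + 226) ≈ 37.179 days.
n = log₂(37.6/2.44) ≈ 3.9458; t = 3.9458 × 37.179 ≈ 146.7 days.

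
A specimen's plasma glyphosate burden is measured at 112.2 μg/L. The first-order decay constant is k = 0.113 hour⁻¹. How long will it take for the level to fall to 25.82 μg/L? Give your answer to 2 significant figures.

t½ = ln 2 / k = 0.69315 / 0.113 ≈ 6.134 hours.
Fraction remaining = 25.82/112.2 ≈ 0.23012.
n = log₂(112.2/25.82) = ln(4.3455)/ln 2 ≈ 2.1195 half-lives.
t = n × t½ = 2.1195 × 6.134 ≈ 13.001 hours.

13 hours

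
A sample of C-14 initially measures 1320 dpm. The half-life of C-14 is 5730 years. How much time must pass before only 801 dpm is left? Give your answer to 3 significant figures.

Fraction remaining = 801/1320 ≈ 0.60682.
n = log₂(1320/801) = ln(1.6479)/ln 2 ≈ 0.72066 half-lives.
t = n × t½ = 0.72066 × 5730 ≈ 4129.4 years.

4130 years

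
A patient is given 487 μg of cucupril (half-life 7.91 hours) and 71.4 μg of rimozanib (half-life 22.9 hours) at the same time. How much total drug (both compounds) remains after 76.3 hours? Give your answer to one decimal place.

7.7 μg

cucupril: 487 × (1/2)^(76.3/7.91) = 487 × (1/2)^9.646 ≈ 0.60784 μg.
rimozanib: 71.4 × (1/2)^(76.3/22.9) = 71.4 × (1/2)^3.3319 ≈ 7.0909 μg.
Total = 0.60784 + 7.0909 ≈ 7.6988 μg.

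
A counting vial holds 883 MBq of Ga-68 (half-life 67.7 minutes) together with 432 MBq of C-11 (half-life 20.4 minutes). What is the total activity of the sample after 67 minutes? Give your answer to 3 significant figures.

489 MBq

Ga-68: 883 × (1/2)^(67/67.7) = 883 × (1/2)^0.98966 ≈ 444.68 MBq.
C-11: 432 × (1/2)^(67/20.4) = 432 × (1/2)^3.2843 ≈ 44.341 MBq.
Total = 444.68 + 44.341 ≈ 489.02 MBq.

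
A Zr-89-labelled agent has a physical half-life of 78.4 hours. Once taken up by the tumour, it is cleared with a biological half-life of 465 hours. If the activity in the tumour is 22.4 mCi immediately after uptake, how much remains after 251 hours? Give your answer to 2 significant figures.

1.7 mCi

1/t_eff = 1/t_phys + 1/t_biol = 1/78.4 + 1/465 = 0.014906 per hour.
t_eff = 78.4 × 465 / (78.4 + 465) ≈ 67.089 hours.
Remaining = 22.4 × (1/2)^(251/67.089) = 22.4 × (1/2)^3.7413 ≈ 1.6749 mCi.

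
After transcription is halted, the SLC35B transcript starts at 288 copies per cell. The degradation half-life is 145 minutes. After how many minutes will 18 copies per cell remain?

18/288 = 1/16, so 4 half-lives have elapsed.
t = 4 × 145 = 580 minutes.

580 minutes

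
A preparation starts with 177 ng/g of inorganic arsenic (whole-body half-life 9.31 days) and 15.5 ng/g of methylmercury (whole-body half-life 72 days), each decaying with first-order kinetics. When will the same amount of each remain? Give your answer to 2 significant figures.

38 days

Set 177·(1/2)^(t/9.31) = 15.5·(1/2)^(t/72).
Taking log₂: log₂(177/15.5) = t·(1/9.31 − 1/72).
log₂(11.419) = 3.5134; 1/9.31 − 1/72 = 0.093522.
t = 3.5134 / 0.093522 ≈ 37.568 days.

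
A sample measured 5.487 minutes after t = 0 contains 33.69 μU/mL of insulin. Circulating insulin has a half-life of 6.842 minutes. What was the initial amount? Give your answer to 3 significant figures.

58.7 μU/mL

Number of half-lives elapsed: n = 5.487/6.842 ≈ 0.80196.
A₀ = A × 2^n = 33.69 × 2^0.80196 = 33.69 × 1.7435 ≈ 58.737 μU/mL.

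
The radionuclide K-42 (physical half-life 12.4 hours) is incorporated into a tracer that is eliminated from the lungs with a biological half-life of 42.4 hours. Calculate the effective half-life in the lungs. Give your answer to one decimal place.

9.6 hours

1/t_eff = 1/t_phys + 1/t_biol = 1/12.4 + 1/42.4 = 0.10423 per hour.
t_eff = 12.4 × 42.4 / (12.4 + 42.4) ≈ 9.5942 hours.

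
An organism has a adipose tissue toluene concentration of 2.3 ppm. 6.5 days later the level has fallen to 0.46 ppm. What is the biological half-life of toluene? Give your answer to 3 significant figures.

A/A₀ = 0.46/2.3 ≈ 0.2.
n = log₂(5) ≈ 2.3219 half-lives elapsed in 6.5 days.
t½ = 6.5/2.3219 ≈ 2.7994 days.

2.80 days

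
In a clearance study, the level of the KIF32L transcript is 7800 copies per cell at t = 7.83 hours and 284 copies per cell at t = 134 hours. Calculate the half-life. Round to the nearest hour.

Over Δt = 134 − 7.83 = 126.17 hours, the level fell by a factor of 7800/284 ≈ 27.465.
n = log₂(27.465) ≈ 4.7795 half-lives, so t½ = 126.17/4.7795 ≈ 26.398 hours.

26 hours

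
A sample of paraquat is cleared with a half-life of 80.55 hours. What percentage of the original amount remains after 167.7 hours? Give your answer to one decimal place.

23.6%

n = 167.7/80.55 ≈ 2.0819 half-lives.
Fraction remaining = (1/2)^2.0819 ≈ 0.2362, i.e. 23.62%.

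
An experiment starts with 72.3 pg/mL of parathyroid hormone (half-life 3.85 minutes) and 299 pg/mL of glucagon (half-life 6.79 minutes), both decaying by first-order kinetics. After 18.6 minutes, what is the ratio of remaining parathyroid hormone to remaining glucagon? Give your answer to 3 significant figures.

parathyroid hormone: 72.3 × (1/2)^(18.6/3.85) = 72.3 × (1/2)^4.8312 ≈ 2.5399 pg/mL.
glucagon: 299 × (1/2)^(18.6/6.79) = 299 × (1/2)^2.7393 ≈ 44.777 pg/mL.
Ratio ≈ 2.5399 / 44.777 ≈ 0.056723.

0.0567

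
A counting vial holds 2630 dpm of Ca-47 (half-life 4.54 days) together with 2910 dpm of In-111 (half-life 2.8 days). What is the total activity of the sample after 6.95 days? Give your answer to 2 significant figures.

1400 dpm

Ca-47: 2630 × (1/2)^(6.95/4.54) = 2630 × (1/2)^1.5308 ≈ 910.18 dpm.
In-111: 2910 × (1/2)^(6.95/2.8) = 2910 × (1/2)^2.4821 ≈ 520.83 dpm.
Total = 910.18 + 520.83 ≈ 1431 dpm.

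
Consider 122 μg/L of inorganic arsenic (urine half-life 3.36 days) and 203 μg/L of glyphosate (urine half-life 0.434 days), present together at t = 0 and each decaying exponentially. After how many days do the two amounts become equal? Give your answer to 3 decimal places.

Set 122·(1/2)^(t/3.36) = 203·(1/2)^(t/0.434).
Taking log₂: log₂(122/203) = t·(1/3.36 − 1/0.434).
log₂(0.60099) = -0.7346; 1/3.36 − 1/0.434 = -2.0065.
t = -0.7346 / -2.0065 ≈ 0.3661 days.

0.366 days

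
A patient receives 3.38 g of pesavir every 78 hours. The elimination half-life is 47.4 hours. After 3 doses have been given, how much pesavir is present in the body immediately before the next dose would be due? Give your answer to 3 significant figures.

The 3 doses were given 234, 156, 78 hours ago.
Total = 3.38·(1/2)^(234/47.4) + 3.38·(1/2)^(156/47.4) + 3.38·(1/2)^(78/47.4)
      = 0.11036 + 0.34529 + 1.0803 ≈ 1.536 g.

1.54 g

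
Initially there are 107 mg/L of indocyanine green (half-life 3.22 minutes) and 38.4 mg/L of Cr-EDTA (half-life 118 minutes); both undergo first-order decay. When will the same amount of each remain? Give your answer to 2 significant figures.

4.9 minutes

Set 107·(1/2)^(t/3.22) = 38.4·(1/2)^(t/118).
Taking log₂: log₂(107/38.4) = t·(1/3.22 − 1/118).
log₂(2.7865) = 1.4784; 1/3.22 − 1/118 = 0.30208.
t = 1.4784 / 0.30208 ≈ 4.8941 minutes.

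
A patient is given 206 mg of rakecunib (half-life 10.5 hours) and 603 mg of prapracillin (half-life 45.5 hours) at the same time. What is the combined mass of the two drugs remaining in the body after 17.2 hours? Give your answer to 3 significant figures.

530 mg

rakecunib: 206 × (1/2)^(17.2/10.5) = 206 × (1/2)^1.6381 ≈ 66.184 mg.
prapracillin: 603 × (1/2)^(17.2/45.5) = 603 × (1/2)^0.37802 ≈ 464 mg.
Total = 66.184 + 464 ≈ 530.19 mg.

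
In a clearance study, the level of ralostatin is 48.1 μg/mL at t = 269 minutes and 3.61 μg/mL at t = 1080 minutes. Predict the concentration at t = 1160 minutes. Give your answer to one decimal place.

2.8 μg/mL

Over Δt = 1080 − 269 = 811 minutes, the level fell by a factor of 48.1/3.61 ≈ 13.324.
n = log₂(13.324) ≈ 3.736 half-lives, so t½ = 811/3.736 ≈ 217.08 minutes.
From t = 1080 to t = 1160: 3.61 × (1/2)^((1160−1080)/217.08) ≈ 2.7962 μg/mL.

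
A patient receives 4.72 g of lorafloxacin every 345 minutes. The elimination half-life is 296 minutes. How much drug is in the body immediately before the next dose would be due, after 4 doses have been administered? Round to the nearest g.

4 g

The 4 doses were given 1380, 1035, 690, 345 minutes ago.
Total = 4.72·(1/2)^(1380/296) + 4.72·(1/2)^(1035/296) + 4.72·(1/2)^(690/296) + 4.72·(1/2)^(345/296)
      = 0.18642 + 0.41817 + 0.93803 + 2.1042 ≈ 3.6468 g.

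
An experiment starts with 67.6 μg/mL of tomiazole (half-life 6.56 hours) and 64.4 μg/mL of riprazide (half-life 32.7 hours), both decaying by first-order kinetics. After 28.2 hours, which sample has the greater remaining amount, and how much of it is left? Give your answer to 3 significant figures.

riprazide, 35.4 μg/mL

tomiazole: 67.6 × (1/2)^4.2988 ≈ 3.4347 μg/mL.
riprazide: 64.4 × (1/2)^0.86239 ≈ 35.423 μg/mL.
Riprazide has more remaining, at ≈ 35.423 μg/mL.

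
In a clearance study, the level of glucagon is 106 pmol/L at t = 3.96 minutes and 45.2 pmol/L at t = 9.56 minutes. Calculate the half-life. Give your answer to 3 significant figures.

Over Δt = 9.56 − 3.96 = 5.6 minutes, the level fell by a factor of 106/45.2 ≈ 2.3451.
n = log₂(2.3451) ≈ 1.2297 half-lives, so t½ = 5.6/1.2297 ≈ 4.5541 minutes.

4.55 minutes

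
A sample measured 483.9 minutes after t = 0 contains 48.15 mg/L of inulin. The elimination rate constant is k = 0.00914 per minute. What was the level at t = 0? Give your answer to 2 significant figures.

4000 mg/L

t½ = ln 2 / k = 0.69315 / 0.00914 ≈ 75.837 minutes.
Number of half-lives elapsed: n = 483.9/75.837 ≈ 6.3808.
A₀ = A × 2^n = 48.15 × 2^6.3808 = 48.15 × 83.333 ≈ 4012.5 mg/L.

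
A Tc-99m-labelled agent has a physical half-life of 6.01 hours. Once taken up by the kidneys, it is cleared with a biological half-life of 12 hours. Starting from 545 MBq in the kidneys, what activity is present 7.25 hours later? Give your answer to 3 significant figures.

1/t_eff = 1/t_phys + 1/t_biol = 1/6.01 + 1/12 = 0.24972 per hour.
t_eff = 6.01 × 12 / (6.01 + 12) ≈ 4.0044 hours.
Remaining = 545 × (1/2)^(7.25/4.0044) = 545 × (1/2)^1.8105 ≈ 155.38 MBq.

155 MBq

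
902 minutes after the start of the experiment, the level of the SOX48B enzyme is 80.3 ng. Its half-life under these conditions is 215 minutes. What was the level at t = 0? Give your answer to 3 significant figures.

Number of half-lives elapsed: n = 902/215 ≈ 4.1953.
A₀ = A × 2^n = 80.3 × 2^4.1953 = 80.3 × 18.32 ≈ 1471.1 ng.

1470 ng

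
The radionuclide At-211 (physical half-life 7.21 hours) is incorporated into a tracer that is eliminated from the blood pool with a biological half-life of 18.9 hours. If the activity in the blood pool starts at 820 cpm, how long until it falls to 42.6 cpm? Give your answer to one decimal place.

22.3 hours

1/t_eff = 1/t_phys + 1/t_biol = 1/7.21 + 1/18.9 = 0.19161 per hour.
t_eff = 7.21 × 18.9 / (7.21 + 18.9) ≈ 5.219 hours.
n = log₂(820/42.6) ≈ 4.2667; t = 4.2667 × 5.219 ≈ 22.268 hours.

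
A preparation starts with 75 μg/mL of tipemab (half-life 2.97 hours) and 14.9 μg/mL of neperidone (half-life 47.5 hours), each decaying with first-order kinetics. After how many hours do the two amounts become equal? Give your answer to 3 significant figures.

7.39 hours

Set 75·(1/2)^(t/2.97) = 14.9·(1/2)^(t/47.5).
Taking log₂: log₂(75/14.9) = t·(1/2.97 − 1/47.5).
log₂(5.0336) = 2.3316; 1/2.97 − 1/47.5 = 0.31565.
t = 2.3316 / 0.31565 ≈ 7.3866 hours.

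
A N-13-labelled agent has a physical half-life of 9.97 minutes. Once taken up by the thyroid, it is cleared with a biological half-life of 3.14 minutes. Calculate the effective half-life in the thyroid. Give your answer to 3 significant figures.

1/t_eff = 1/t_phys + 1/t_biol = 1/9.97 + 1/3.14 = 0.41877 per minute.
t_eff = 9.97 × 3.14 / (9.97 + 3.14) ≈ 2.3879 minutes.

2.39 minutes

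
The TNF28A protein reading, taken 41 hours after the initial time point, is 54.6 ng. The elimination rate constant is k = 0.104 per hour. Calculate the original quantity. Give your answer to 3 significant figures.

t½ = ln 2 / k = 0.69315 / 0.104 ≈ 6.6649 hours.
Number of half-lives elapsed: n = 41/6.6649 ≈ 6.1517.
A₀ = A × 2^n = 54.6 × 2^6.1517 = 54.6 × 71.094 ≈ 3881.7 ng.

3880 ng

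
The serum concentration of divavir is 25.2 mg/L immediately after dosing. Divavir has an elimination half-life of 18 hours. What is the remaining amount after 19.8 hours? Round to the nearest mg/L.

12 mg/L

Number of half-lives: n = 19.8/18 ≈ 1.1.
Remaining = 25.2 × (1/2)^1.1 = 25.2 × 0.46652 ≈ 11.756 mg/L.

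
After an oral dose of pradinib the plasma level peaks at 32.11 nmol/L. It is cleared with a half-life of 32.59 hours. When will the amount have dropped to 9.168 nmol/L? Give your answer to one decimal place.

Fraction remaining = 9.168/32.11 ≈ 0.28552.
n = log₂(32.11/9.168) = ln(3.5024)/ln 2 ≈ 1.8083 half-lives.
t = n × t½ = 1.8083 × 32.59 ≈ 58.934 hours.

58.9 hours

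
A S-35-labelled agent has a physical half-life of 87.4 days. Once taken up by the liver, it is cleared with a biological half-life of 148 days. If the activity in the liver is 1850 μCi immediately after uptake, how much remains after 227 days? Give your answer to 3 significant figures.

1/t_eff = 1/t_phys + 1/t_biol = 1/87.4 + 1/148 = 0.018198 per day.
t_eff = 87.4 × 148 / (87.4 + 148) ≈ 54.95 days.
Remaining = 1850 × (1/2)^(227/54.95) = 1850 × (1/2)^4.131 ≈ 105.59 μCi.

106 μCi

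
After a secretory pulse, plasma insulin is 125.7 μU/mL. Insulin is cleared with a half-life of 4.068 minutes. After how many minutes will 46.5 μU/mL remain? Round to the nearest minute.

Fraction remaining = 46.5/125.7 ≈ 0.36993.
n = log₂(125.7/46.5) = ln(2.7032)/ln 2 ≈ 1.4347 half-lives.
t = n × t½ = 1.4347 × 4.068 ≈ 5.8363 minutes.

6 minutes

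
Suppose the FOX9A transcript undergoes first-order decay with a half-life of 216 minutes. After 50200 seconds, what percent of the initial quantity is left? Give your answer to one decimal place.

6.8%

50200 seconds = 836.667 minutes.
n = 836.667/216 ≈ 3.8735 half-lives.
Fraction remaining = (1/2)^3.8735 ≈ 0.06823, i.e. 6.823%.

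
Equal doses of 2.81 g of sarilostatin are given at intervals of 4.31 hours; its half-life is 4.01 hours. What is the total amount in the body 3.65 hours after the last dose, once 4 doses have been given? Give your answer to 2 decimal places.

2.70 g

The 4 doses were given 16.58, 12.27, 7.96, 3.65 hours ago.
Total = 2.81·(1/2)^(16.58/4.01) + 2.81·(1/2)^(12.27/4.01) + 2.81·(1/2)^(7.96/4.01) + 2.81·(1/2)^(3.65/4.01)
      = 0.15997 + 0.33698 + 0.70982 + 1.4952 ≈ 2.702 g.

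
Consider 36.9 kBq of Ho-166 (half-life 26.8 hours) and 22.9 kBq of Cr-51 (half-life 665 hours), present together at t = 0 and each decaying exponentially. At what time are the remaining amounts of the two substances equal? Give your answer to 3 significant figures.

19.2 hours

Set 36.9·(1/2)^(t/26.8) = 22.9·(1/2)^(t/665).
Taking log₂: log₂(36.9/22.9) = t·(1/26.8 − 1/665).
log₂(1.6114) = 0.68827; 1/26.8 − 1/665 = 0.03581.
t = 0.68827 / 0.03581 ≈ 19.22 hours.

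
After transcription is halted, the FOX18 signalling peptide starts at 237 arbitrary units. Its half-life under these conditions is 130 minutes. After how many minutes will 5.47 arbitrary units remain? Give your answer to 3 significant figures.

707 minutes

Fraction remaining = 5.47/237 ≈ 0.02308.
n = log₂(237/5.47) = ln(43.327)/ln 2 ≈ 5.4372 half-lives.
t = n × t½ = 5.4372 × 130 ≈ 706.84 minutes.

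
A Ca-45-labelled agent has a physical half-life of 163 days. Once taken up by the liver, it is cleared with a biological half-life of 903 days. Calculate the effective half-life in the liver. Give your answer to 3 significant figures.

138 days

1/t_eff = 1/t_phys + 1/t_biol = 1/163 + 1/903 = 0.0072424 per day.
t_eff = 163 × 903 / (163 + 903) ≈ 138.08 days.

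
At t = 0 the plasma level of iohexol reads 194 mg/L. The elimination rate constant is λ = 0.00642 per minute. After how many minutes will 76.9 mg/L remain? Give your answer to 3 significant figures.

144 minutes

t½ = ln 2 / λ = 0.69315 / 0.00642 ≈ 107.97 minutes.
Fraction remaining = 76.9/194 ≈ 0.39639.
n = log₂(194/76.9) = ln(2.5228)/ln 2 ≈ 1.335 half-lives.
t = n × t½ = 1.335 × 107.97 ≈ 144.14 minutes.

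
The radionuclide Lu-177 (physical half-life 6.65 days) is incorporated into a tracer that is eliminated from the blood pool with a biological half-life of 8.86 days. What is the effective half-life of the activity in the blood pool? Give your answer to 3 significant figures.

3.80 days

1/t_eff = 1/t_phys + 1/t_biol = 1/6.65 + 1/8.86 = 0.26324 per day.
t_eff = 6.65 × 8.86 / (6.65 + 8.86) ≈ 3.7988 days.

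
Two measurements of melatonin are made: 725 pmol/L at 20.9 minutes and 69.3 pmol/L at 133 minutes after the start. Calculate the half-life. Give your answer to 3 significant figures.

33.1 minutes

Over Δt = 133 − 20.9 = 112.1 minutes, the level fell by a factor of 725/69.3 ≈ 10.462.
n = log₂(10.462) ≈ 3.3871 half-lives, so t½ = 112.1/3.3871 ≈ 33.097 minutes.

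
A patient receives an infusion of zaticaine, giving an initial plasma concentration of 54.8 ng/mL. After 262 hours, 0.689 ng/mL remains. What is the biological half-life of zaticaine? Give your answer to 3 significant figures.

41.5 hours

A/A₀ = 0.689/54.8 ≈ 0.012573.
n = log₂(79.536) ≈ 6.3135 half-lives elapsed in 262 hours.
t½ = 262/6.3135 ≈ 41.498 hours.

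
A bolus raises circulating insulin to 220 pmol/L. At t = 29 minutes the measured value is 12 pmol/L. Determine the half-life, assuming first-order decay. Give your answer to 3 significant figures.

A/A₀ = 12/220 ≈ 0.054545.
n = log₂(18.333) ≈ 4.1964 half-lives elapsed in 29 minutes.
t½ = 29/4.1964 ≈ 6.9107 minutes.

6.91 minutes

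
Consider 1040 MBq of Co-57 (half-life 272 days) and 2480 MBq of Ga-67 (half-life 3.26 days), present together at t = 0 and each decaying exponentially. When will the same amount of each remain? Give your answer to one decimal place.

4.1 days

Set 1040·(1/2)^(t/272) = 2480·(1/2)^(t/3.26).
Taking log₂: log₂(1040/2480) = t·(1/272 − 1/3.26).
log₂(0.41935) = -1.2538; 1/272 − 1/3.26 = -0.30307.
t = -1.2538 / -0.30307 ≈ 4.1368 days.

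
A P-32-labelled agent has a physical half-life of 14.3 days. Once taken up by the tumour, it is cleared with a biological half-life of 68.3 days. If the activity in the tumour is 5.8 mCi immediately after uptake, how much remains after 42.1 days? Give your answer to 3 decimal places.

1/t_eff = 1/t_phys + 1/t_biol = 1/14.3 + 1/68.3 = 0.084571 per day.
t_eff = 14.3 × 68.3 / (14.3 + 68.3) ≈ 11.824 days.
Remaining = 5.8 × (1/2)^(42.1/11.824) = 5.8 × (1/2)^3.5605 ≈ 0.49161 mCi.

0.492 mCi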